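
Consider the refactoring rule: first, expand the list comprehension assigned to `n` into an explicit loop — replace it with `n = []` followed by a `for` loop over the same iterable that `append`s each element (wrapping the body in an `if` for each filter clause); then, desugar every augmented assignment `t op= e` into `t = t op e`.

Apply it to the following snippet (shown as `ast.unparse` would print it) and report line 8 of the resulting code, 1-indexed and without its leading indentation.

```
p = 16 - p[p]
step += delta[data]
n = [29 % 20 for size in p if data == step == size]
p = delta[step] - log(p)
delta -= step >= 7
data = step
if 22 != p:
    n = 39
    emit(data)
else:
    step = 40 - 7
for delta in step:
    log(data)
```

Transformed code:
p = 16 - p[p]
step = step + delta[data]
n = []
for size in p:
    if data == step == size:
        n.append(29 % 20)
p = delta[step] - log(p)
delta = delta - (step >= 7)
data = step
if 22 != p:
    n = 39
    emit(data)
else:
    step = 40 - 7
for delta in step:
    log(data)

delta = delta - (step >= 7)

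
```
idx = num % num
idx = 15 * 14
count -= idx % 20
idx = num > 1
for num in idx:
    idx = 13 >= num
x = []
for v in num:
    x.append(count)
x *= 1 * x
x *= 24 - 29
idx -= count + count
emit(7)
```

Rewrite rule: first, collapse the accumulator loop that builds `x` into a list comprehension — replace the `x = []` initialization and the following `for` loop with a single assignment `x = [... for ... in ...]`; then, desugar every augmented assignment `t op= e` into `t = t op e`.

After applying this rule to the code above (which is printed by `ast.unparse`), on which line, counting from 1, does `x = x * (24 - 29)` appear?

Transformed code:
idx = num % num
idx = 15 * 14
count = count - idx % 20
idx = num > 1
for num in idx:
    idx = 13 >= num
x = [count for v in num]
x = x * (1 * x)
x = x * (24 - 29)
idx = idx - (count + count)
emit(7)

9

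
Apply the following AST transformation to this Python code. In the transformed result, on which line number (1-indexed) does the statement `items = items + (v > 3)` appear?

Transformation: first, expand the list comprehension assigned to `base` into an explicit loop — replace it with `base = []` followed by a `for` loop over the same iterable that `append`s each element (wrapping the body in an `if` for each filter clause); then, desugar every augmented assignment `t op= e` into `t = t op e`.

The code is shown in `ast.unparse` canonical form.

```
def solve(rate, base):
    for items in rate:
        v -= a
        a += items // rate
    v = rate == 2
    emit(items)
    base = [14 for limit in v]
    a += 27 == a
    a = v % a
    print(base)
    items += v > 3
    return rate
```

13

Transformed code:
def solve(rate, base):
    for items in rate:
        v = v - a
        a = a + items // rate
    v = rate == 2
    emit(items)
    base = []
    for limit in v:
        base.append(14)
    a = a + (27 == a)
    a = v % a
    print(base)
    items = items + (v > 3)
    return rate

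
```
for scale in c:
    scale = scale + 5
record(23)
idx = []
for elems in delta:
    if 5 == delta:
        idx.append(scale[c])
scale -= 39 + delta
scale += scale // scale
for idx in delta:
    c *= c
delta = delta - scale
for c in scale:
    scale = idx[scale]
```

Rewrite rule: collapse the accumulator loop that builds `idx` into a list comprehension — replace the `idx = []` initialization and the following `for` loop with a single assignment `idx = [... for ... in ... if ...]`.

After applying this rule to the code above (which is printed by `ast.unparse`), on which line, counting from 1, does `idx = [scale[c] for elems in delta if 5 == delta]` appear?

Transformed code:
for scale in c:
    scale = scale + 5
record(23)
idx = [scale[c] for elems in delta if 5 == delta]
scale -= 39 + delta
scale += scale // scale
for idx in delta:
    c *= c
delta = delta - scale
for c in scale:
    scale = idx[scale]

4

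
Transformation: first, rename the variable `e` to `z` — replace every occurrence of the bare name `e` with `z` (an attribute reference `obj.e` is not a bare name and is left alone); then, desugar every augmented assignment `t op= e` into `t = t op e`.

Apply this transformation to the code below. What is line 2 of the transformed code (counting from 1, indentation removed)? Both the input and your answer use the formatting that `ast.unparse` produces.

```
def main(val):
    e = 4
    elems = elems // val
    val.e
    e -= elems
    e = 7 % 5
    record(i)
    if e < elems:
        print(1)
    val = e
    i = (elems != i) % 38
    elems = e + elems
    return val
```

Transformed code:
def main(val):
    z = 4
    elems = elems // val
    val.e
    z = z - elems
    z = 7 % 5
    record(i)
    if z < elems:
        print(1)
    val = z
    i = (elems != i) % 38
    elems = z + elems
    return val

z = 4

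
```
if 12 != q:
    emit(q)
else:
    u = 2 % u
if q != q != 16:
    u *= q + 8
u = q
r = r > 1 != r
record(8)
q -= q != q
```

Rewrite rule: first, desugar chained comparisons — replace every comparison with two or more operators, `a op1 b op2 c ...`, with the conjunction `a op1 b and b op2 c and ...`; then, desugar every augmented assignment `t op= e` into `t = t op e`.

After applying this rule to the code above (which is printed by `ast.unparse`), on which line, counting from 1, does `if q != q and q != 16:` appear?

5

Transformed code:
if 12 != q:
    emit(q)
else:
    u = 2 % u
if q != q and q != 16:
    u = u * (q + 8)
u = q
r = r > 1 and 1 != r
record(8)
q = q - (q != q)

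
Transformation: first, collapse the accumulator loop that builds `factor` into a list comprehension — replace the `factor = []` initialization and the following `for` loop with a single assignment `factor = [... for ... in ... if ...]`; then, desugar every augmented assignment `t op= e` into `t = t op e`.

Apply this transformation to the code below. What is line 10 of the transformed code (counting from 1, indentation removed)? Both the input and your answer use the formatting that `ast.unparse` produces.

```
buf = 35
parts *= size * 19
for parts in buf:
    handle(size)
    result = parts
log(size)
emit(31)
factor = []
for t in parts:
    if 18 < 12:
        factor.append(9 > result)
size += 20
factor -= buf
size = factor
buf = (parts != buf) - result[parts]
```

Transformed code:
buf = 35
parts = parts * (size * 19)
for parts in buf:
    handle(size)
    result = parts
log(size)
emit(31)
factor = [9 > result for t in parts if 18 < 12]
size = size + 20
factor = factor - buf
size = factor
buf = (parts != buf) - result[parts]

factor = factor - buf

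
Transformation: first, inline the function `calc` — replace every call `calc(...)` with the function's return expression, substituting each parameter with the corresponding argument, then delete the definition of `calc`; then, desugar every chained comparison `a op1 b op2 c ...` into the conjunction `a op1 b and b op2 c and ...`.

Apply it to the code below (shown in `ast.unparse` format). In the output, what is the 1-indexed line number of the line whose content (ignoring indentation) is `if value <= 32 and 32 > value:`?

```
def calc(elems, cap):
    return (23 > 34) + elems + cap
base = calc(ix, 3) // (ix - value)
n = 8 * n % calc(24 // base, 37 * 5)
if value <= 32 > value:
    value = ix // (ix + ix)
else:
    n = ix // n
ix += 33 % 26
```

Transformed code:
base = ((23 > 34) + ix + 3) // (ix - value)
n = 8 * n % ((23 > 34) + 24 // base + 37 * 5)
if value <= 32 and 32 > value:
    value = ix // (ix + ix)
else:
    n = ix // n
ix += 33 % 26

3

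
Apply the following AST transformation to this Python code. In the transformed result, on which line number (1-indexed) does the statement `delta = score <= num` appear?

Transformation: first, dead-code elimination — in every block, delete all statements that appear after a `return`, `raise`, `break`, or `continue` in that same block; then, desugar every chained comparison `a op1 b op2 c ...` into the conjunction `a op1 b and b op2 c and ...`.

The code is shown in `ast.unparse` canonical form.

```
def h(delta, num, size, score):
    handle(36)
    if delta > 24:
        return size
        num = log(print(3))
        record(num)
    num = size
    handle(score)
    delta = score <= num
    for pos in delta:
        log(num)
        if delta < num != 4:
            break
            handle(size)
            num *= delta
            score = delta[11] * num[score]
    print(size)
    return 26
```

7

Transformed code:
def h(delta, num, size, score):
    handle(36)
    if delta > 24:
        return size
    num = size
    handle(score)
    delta = score <= num
    for pos in delta:
        log(num)
        if delta < num and num != 4:
            break
    print(size)
    return 26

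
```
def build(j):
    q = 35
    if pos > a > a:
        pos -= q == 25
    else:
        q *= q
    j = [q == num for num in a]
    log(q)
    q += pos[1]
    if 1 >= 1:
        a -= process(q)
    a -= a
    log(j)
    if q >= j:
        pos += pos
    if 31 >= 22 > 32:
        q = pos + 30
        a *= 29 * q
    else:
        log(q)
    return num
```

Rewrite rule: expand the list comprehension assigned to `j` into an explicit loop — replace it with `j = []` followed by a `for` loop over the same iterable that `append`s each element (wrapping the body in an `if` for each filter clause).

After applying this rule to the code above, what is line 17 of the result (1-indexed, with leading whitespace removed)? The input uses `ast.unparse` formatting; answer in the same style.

pos += pos

Transformed code:
def build(j):
    q = 35
    if pos > a > a:
        pos -= q == 25
    else:
        q *= q
    j = []
    for num in a:
        j.append(q == num)
    log(q)
    q += pos[1]
    if 1 >= 1:
        a -= process(q)
    a -= a
    log(j)
    if q >= j:
        pos += pos
    if 31 >= 22 > 32:
        q = pos + 30
        a *= 29 * q
    else:
        log(q)
    return num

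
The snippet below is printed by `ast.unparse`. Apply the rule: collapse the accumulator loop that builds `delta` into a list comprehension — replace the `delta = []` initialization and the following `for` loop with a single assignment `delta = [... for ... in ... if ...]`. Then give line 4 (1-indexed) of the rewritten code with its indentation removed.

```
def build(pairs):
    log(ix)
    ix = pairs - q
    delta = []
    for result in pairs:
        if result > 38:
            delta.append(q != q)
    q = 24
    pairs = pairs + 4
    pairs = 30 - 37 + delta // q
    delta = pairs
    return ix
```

delta = [q != q for result in pairs if result > 38]

Transformed code:
def build(pairs):
    log(ix)
    ix = pairs - q
    delta = [q != q for result in pairs if result > 38]
    q = 24
    pairs = pairs + 4
    pairs = 30 - 37 + delta // q
    delta = pairs
    return ix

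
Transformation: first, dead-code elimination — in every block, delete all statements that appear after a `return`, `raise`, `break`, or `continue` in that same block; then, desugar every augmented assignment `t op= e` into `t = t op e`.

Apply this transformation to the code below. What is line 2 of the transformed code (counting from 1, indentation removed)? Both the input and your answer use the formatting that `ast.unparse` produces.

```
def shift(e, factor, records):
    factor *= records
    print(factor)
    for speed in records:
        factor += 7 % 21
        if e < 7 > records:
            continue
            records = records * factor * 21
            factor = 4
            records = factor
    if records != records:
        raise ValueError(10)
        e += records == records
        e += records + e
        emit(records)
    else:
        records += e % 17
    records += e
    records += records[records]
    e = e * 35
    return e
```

factor = factor * records

Transformed code:
def shift(e, factor, records):
    factor = factor * records
    print(factor)
    for speed in records:
        factor = factor + 7 % 21
        if e < 7 > records:
            continue
    if records != records:
        raise ValueError(10)
    else:
        records = records + e % 17
    records = records + e
    records = records + records[records]
    e = e * 35
    return e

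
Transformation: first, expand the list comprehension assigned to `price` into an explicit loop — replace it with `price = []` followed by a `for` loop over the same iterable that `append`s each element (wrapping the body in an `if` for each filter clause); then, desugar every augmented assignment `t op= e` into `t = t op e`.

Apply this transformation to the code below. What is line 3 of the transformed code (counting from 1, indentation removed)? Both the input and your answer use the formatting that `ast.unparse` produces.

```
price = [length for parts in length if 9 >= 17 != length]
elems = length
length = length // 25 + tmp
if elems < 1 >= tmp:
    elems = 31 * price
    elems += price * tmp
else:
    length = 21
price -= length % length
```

if 9 >= 17 != length:

Transformed code:
price = []
for parts in length:
    if 9 >= 17 != length:
        price.append(length)
elems = length
length = length // 25 + tmp
if elems < 1 >= tmp:
    elems = 31 * price
    elems = elems + price * tmp
else:
    length = 21
price = price - length % length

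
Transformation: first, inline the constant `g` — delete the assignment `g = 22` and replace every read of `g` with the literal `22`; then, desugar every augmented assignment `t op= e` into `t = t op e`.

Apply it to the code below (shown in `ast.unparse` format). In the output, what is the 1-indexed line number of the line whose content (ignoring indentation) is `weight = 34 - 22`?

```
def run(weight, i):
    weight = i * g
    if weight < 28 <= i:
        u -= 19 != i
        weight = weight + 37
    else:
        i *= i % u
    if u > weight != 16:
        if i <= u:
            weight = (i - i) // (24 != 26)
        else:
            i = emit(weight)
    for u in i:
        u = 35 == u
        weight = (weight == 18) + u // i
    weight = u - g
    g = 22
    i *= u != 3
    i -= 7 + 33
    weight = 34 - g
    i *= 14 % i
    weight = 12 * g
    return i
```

19

Transformed code:
def run(weight, i):
    weight = i * 22
    if weight < 28 <= i:
        u = u - (19 != i)
        weight = weight + 37
    else:
        i = i * (i % u)
    if u > weight != 16:
        if i <= u:
            weight = (i - i) // (24 != 26)
        else:
            i = emit(weight)
    for u in i:
        u = 35 == u
        weight = (weight == 18) + u // i
    weight = u - 22
    i = i * (u != 3)
    i = i - (7 + 33)
    weight = 34 - 22
    i = i * (14 % i)
    weight = 12 * 22
    return i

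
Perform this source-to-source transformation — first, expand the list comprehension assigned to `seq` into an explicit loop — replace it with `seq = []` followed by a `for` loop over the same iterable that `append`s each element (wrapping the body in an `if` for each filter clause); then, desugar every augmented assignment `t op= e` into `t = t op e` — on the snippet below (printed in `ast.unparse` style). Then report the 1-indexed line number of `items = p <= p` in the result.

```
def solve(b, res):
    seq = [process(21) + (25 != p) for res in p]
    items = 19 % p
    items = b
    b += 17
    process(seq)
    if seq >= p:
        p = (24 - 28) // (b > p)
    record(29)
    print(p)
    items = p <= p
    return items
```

Transformed code:
def solve(b, res):
    seq = []
    for res in p:
        seq.append(process(21) + (25 != p))
    items = 19 % p
    items = b
    b = b + 17
    process(seq)
    if seq >= p:
        p = (24 - 28) // (b > p)
    record(29)
    print(p)
    items = p <= p
    return items

13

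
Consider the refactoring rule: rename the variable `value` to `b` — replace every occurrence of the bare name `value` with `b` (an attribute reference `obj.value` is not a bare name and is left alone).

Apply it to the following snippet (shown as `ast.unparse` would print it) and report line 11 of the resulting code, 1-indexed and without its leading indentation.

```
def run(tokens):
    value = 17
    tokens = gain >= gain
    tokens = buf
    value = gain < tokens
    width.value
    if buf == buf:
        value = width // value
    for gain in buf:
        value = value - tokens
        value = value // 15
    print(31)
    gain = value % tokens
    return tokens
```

b = b // 15

Transformed code:
def run(tokens):
    b = 17
    tokens = gain >= gain
    tokens = buf
    b = gain < tokens
    width.value
    if buf == buf:
        b = width // b
    for gain in buf:
        b = b - tokens
        b = b // 15
    print(31)
    gain = b % tokens
    return tokens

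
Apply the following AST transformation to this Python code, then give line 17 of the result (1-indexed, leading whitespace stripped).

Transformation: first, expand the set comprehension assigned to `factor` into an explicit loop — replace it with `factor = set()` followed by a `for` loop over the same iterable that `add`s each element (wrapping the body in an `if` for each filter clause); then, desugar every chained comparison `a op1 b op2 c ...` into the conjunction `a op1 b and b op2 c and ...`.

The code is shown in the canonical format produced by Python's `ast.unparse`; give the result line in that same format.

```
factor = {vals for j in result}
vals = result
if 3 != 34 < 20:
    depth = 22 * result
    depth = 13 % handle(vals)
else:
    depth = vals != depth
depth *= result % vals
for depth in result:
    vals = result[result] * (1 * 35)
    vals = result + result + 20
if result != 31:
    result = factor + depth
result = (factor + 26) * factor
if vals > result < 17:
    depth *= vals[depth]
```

Transformed code:
factor = set()
for j in result:
    factor.add(vals)
vals = result
if 3 != 34 and 34 < 20:
    depth = 22 * result
    depth = 13 % handle(vals)
else:
    depth = vals != depth
depth *= result % vals
for depth in result:
    vals = result[result] * (1 * 35)
    vals = result + result + 20
if result != 31:
    result = factor + depth
result = (factor + 26) * factor
if vals > result and result < 17:
    depth *= vals[depth]

if vals > result and result < 17:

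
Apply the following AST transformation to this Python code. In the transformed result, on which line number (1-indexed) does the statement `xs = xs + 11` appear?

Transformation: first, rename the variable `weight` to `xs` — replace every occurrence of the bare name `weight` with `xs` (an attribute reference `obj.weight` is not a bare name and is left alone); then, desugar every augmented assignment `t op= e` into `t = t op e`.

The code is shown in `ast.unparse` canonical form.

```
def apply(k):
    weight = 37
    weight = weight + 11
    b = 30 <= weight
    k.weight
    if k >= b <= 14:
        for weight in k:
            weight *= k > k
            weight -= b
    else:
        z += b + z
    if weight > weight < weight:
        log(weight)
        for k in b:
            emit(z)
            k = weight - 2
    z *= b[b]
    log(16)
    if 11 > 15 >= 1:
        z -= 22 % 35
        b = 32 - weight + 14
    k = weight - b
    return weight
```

3

Transformed code:
def apply(k):
    xs = 37
    xs = xs + 11
    b = 30 <= xs
    k.weight
    if k >= b <= 14:
        for xs in k:
            xs = xs * (k > k)
            xs = xs - b
    else:
        z = z + (b + z)
    if xs > xs < xs:
        log(xs)
        for k in b:
            emit(z)
            k = xs - 2
    z = z * b[b]
    log(16)
    if 11 > 15 >= 1:
        z = z - 22 % 35
        b = 32 - xs + 14
    k = xs - b
    return xs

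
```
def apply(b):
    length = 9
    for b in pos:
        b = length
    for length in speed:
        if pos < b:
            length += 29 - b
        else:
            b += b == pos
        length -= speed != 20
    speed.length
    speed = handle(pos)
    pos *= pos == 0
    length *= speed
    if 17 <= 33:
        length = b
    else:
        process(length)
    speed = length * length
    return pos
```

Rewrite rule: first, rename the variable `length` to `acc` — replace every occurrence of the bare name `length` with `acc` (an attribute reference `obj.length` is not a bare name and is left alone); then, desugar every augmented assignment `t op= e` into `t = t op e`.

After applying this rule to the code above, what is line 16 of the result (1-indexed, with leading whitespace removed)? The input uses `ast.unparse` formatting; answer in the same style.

Transformed code:
def apply(b):
    acc = 9
    for b in pos:
        b = acc
    for acc in speed:
        if pos < b:
            acc = acc + (29 - b)
        else:
            b = b + (b == pos)
        acc = acc - (speed != 20)
    speed.length
    speed = handle(pos)
    pos = pos * (pos == 0)
    acc = acc * speed
    if 17 <= 33:
        acc = b
    else:
        process(acc)
    speed = acc * acc
    return pos

acc = b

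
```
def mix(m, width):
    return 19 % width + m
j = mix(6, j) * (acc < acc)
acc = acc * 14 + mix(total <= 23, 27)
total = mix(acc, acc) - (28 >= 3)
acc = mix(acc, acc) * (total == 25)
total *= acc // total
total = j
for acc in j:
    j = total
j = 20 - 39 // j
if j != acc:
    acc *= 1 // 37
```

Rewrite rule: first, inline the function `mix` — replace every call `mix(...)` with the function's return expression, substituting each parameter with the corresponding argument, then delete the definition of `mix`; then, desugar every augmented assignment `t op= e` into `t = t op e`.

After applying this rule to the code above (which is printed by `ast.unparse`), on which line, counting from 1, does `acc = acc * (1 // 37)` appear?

11

Transformed code:
j = (19 % j + 6) * (acc < acc)
acc = acc * 14 + (19 % 27 + (total <= 23))
total = 19 % acc + acc - (28 >= 3)
acc = (19 % acc + acc) * (total == 25)
total = total * (acc // total)
total = j
for acc in j:
    j = total
j = 20 - 39 // j
if j != acc:
    acc = acc * (1 // 37)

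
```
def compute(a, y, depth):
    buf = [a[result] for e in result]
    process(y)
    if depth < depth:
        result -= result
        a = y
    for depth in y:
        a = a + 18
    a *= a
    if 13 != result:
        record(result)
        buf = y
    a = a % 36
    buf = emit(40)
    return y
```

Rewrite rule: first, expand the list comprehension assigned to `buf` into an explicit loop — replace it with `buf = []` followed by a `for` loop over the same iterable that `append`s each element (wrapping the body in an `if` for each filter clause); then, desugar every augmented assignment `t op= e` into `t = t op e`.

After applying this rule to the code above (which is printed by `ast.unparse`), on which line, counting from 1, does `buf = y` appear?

14

Transformed code:
def compute(a, y, depth):
    buf = []
    for e in result:
        buf.append(a[result])
    process(y)
    if depth < depth:
        result = result - result
        a = y
    for depth in y:
        a = a + 18
    a = a * a
    if 13 != result:
        record(result)
        buf = y
    a = a % 36
    buf = emit(40)
    return y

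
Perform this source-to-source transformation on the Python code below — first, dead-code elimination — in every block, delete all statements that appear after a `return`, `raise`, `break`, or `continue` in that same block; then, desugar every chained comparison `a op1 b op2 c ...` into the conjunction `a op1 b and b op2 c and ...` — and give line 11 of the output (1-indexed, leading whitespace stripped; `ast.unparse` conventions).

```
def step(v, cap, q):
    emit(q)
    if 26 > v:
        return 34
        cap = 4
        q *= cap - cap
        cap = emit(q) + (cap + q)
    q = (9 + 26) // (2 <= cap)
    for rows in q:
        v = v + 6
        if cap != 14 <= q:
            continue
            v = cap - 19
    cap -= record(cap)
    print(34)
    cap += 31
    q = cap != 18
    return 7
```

print(34)

Transformed code:
def step(v, cap, q):
    emit(q)
    if 26 > v:
        return 34
    q = (9 + 26) // (2 <= cap)
    for rows in q:
        v = v + 6
        if cap != 14 and 14 <= q:
            continue
    cap -= record(cap)
    print(34)
    cap += 31
    q = cap != 18
    return 7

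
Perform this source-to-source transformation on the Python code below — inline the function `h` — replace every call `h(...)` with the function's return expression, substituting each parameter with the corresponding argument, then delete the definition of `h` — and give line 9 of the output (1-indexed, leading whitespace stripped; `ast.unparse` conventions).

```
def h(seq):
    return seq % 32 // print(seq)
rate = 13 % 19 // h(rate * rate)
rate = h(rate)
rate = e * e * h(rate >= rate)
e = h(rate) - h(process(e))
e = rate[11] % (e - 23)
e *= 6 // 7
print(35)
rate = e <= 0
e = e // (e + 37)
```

Transformed code:
rate = 13 % 19 // (rate * rate % 32 // print(rate * rate))
rate = rate % 32 // print(rate)
rate = e * e * ((rate >= rate) % 32 // print(rate >= rate))
e = rate % 32 // print(rate) - process(e) % 32 // print(process(e))
e = rate[11] % (e - 23)
e *= 6 // 7
print(35)
rate = e <= 0
e = e // (e + 37)

e = e // (e + 37)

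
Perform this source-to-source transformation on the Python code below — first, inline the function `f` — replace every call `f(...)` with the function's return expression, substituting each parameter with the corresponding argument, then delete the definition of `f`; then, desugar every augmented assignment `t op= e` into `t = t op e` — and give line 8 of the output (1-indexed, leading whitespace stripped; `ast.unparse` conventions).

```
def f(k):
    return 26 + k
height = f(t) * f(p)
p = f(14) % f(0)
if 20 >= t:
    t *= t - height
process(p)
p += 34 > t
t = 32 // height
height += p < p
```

Transformed code:
height = (26 + t) * (26 + p)
p = (26 + 14) % (26 + 0)
if 20 >= t:
    t = t * (t - height)
process(p)
p = p + (34 > t)
t = 32 // height
height = height + (p < p)

height = height + (p < p)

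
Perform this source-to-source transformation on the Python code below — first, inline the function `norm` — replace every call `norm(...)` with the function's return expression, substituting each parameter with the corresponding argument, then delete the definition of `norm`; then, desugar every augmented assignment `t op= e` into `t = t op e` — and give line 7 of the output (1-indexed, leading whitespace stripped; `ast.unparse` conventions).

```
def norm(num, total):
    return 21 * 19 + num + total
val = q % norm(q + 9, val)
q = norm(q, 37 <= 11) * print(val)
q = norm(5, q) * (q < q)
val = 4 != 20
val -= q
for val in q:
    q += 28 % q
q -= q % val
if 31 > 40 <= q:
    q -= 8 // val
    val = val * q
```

q = q + 28 % q

Transformed code:
val = q % (21 * 19 + (q + 9) + val)
q = (21 * 19 + q + (37 <= 11)) * print(val)
q = (21 * 19 + 5 + q) * (q < q)
val = 4 != 20
val = val - q
for val in q:
    q = q + 28 % q
q = q - q % val
if 31 > 40 <= q:
    q = q - 8 // val
    val = val * q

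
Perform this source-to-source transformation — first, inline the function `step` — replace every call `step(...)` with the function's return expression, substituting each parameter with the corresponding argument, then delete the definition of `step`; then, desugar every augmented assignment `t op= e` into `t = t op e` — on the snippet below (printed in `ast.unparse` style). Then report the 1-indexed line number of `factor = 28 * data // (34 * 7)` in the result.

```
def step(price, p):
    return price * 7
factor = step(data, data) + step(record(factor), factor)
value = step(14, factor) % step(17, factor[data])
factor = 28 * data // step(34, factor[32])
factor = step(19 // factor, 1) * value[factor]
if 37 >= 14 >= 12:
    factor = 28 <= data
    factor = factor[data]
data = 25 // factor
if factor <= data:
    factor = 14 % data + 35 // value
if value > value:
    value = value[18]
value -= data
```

3

Transformed code:
factor = data * 7 + record(factor) * 7
value = 14 * 7 % (17 * 7)
factor = 28 * data // (34 * 7)
factor = 19 // factor * 7 * value[factor]
if 37 >= 14 >= 12:
    factor = 28 <= data
    factor = factor[data]
data = 25 // factor
if factor <= data:
    factor = 14 % data + 35 // value
if value > value:
    value = value[18]
value = value - data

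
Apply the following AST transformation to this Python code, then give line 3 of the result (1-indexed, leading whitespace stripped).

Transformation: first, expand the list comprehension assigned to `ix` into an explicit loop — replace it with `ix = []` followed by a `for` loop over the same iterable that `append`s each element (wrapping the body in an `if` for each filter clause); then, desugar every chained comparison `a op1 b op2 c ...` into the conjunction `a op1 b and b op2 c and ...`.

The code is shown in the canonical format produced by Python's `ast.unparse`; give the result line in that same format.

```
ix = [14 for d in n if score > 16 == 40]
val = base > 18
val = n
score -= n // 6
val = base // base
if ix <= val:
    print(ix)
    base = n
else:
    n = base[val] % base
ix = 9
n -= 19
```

Transformed code:
ix = []
for d in n:
    if score > 16 and 16 == 40:
        ix.append(14)
val = base > 18
val = n
score -= n // 6
val = base // base
if ix <= val:
    print(ix)
    base = n
else:
    n = base[val] % base
ix = 9
n -= 19

if score > 16 and 16 == 40:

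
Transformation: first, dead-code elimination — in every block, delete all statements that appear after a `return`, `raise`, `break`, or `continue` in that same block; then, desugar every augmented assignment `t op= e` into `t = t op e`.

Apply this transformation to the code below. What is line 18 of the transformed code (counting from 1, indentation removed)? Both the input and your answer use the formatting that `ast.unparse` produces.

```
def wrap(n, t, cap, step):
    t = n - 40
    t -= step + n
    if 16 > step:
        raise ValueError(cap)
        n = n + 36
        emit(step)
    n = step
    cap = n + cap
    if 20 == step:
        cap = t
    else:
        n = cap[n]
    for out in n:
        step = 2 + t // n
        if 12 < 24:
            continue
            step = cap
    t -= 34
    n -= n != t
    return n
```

Transformed code:
def wrap(n, t, cap, step):
    t = n - 40
    t = t - (step + n)
    if 16 > step:
        raise ValueError(cap)
    n = step
    cap = n + cap
    if 20 == step:
        cap = t
    else:
        n = cap[n]
    for out in n:
        step = 2 + t // n
        if 12 < 24:
            continue
    t = t - 34
    n = n - (n != t)
    return n

return n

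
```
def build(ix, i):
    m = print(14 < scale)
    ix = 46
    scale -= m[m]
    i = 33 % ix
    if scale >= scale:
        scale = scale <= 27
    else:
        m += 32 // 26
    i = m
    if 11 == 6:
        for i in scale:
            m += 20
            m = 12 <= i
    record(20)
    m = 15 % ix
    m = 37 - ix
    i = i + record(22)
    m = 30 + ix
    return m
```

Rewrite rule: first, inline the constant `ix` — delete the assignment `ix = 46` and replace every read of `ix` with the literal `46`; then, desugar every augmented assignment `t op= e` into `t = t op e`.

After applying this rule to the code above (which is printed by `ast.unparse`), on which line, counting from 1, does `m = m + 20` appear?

12

Transformed code:
def build(ix, i):
    m = print(14 < scale)
    scale = scale - m[m]
    i = 33 % 46
    if scale >= scale:
        scale = scale <= 27
    else:
        m = m + 32 // 26
    i = m
    if 11 == 6:
        for i in scale:
            m = m + 20
            m = 12 <= i
    record(20)
    m = 15 % 46
    m = 37 - 46
    i = i + record(22)
    m = 30 + 46
    return m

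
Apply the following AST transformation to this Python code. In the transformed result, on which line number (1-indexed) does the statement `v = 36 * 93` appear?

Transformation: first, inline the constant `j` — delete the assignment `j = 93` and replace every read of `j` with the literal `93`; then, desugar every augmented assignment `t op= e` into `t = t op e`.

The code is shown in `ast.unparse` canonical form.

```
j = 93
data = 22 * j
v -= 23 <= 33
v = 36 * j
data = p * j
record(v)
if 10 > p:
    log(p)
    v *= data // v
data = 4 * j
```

3

Transformed code:
data = 22 * 93
v = v - (23 <= 33)
v = 36 * 93
data = p * 93
record(v)
if 10 > p:
    log(p)
    v = v * (data // v)
data = 4 * 93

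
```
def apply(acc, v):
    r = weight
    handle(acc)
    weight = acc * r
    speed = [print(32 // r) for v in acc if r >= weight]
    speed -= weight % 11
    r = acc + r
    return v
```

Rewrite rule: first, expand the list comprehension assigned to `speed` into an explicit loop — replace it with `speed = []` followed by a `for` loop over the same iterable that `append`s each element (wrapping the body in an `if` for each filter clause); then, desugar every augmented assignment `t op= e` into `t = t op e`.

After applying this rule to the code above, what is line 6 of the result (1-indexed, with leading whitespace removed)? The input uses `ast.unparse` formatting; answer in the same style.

Transformed code:
def apply(acc, v):
    r = weight
    handle(acc)
    weight = acc * r
    speed = []
    for v in acc:
        if r >= weight:
            speed.append(print(32 // r))
    speed = speed - weight % 11
    r = acc + r
    return v

for v in acc:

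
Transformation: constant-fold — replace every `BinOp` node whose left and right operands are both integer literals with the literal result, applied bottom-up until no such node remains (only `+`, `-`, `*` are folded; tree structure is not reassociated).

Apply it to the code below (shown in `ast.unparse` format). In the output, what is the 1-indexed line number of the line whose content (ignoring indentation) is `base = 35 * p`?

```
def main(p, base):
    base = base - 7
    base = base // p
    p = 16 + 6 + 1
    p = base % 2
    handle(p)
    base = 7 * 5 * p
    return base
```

7

Transformed code:
def main(p, base):
    base = base - 7
    base = base // p
    p = 23
    p = base % 2
    handle(p)
    base = 35 * p
    return base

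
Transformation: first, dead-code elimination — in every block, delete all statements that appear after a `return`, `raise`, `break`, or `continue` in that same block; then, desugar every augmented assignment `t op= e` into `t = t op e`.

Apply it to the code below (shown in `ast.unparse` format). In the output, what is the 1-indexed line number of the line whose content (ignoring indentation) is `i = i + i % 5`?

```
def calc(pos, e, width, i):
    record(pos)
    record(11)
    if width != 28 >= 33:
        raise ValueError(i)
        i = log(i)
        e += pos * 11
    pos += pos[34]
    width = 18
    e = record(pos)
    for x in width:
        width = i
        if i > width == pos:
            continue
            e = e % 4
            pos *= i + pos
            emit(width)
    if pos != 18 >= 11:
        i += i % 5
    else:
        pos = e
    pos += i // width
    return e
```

Transformed code:
def calc(pos, e, width, i):
    record(pos)
    record(11)
    if width != 28 >= 33:
        raise ValueError(i)
    pos = pos + pos[34]
    width = 18
    e = record(pos)
    for x in width:
        width = i
        if i > width == pos:
            continue
    if pos != 18 >= 11:
        i = i + i % 5
    else:
        pos = e
    pos = pos + i // width
    return e

14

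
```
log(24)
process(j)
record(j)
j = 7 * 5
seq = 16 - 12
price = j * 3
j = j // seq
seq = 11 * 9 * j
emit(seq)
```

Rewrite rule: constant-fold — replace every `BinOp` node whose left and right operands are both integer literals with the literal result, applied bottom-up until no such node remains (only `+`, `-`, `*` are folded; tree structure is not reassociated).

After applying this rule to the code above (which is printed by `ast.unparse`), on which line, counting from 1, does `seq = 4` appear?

Transformed code:
log(24)
process(j)
record(j)
j = 35
seq = 4
price = j * 3
j = j // seq
seq = 99 * j
emit(seq)

5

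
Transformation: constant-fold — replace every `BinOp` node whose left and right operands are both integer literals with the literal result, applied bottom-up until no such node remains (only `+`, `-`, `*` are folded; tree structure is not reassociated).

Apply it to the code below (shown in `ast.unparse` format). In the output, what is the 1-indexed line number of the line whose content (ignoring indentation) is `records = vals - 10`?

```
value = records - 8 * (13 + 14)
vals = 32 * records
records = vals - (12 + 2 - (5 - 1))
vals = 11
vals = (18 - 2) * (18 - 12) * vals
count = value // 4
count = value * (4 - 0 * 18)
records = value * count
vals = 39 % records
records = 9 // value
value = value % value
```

3

Transformed code:
value = records - 216
vals = 32 * records
records = vals - 10
vals = 11
vals = 96 * vals
count = value // 4
count = value * 4
records = value * count
vals = 39 % records
records = 9 // value
value = value % value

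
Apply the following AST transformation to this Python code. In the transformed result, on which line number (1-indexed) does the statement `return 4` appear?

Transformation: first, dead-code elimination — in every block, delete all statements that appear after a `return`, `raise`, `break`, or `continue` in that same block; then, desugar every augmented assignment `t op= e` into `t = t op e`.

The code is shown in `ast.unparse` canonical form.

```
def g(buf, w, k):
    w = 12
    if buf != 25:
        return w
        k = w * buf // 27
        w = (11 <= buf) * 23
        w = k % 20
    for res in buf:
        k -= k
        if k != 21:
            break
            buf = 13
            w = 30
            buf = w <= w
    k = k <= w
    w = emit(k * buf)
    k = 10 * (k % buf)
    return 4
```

12

Transformed code:
def g(buf, w, k):
    w = 12
    if buf != 25:
        return w
    for res in buf:
        k = k - k
        if k != 21:
            break
    k = k <= w
    w = emit(k * buf)
    k = 10 * (k % buf)
    return 4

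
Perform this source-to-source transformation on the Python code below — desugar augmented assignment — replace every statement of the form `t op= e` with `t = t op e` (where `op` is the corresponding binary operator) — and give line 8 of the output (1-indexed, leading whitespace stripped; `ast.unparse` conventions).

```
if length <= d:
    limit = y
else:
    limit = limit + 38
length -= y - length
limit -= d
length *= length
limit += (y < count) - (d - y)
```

limit = limit + ((y < count) - (d - y))

Transformed code:
if length <= d:
    limit = y
else:
    limit = limit + 38
length = length - (y - length)
limit = limit - d
length = length * length
limit = limit + ((y < count) - (d - y))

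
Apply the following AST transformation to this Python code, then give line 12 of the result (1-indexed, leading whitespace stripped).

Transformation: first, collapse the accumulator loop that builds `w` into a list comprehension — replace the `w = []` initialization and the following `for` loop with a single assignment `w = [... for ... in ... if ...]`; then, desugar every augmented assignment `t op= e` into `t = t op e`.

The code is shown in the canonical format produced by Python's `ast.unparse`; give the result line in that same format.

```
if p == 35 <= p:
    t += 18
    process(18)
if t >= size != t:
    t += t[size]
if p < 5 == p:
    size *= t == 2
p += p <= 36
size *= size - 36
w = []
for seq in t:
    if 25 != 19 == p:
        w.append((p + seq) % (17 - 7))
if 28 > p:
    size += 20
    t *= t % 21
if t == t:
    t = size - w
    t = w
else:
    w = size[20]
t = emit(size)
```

Transformed code:
if p == 35 <= p:
    t = t + 18
    process(18)
if t >= size != t:
    t = t + t[size]
if p < 5 == p:
    size = size * (t == 2)
p = p + (p <= 36)
size = size * (size - 36)
w = [(p + seq) % (17 - 7) for seq in t if 25 != 19 == p]
if 28 > p:
    size = size + 20
    t = t * (t % 21)
if t == t:
    t = size - w
    t = w
else:
    w = size[20]
t = emit(size)

size = size + 20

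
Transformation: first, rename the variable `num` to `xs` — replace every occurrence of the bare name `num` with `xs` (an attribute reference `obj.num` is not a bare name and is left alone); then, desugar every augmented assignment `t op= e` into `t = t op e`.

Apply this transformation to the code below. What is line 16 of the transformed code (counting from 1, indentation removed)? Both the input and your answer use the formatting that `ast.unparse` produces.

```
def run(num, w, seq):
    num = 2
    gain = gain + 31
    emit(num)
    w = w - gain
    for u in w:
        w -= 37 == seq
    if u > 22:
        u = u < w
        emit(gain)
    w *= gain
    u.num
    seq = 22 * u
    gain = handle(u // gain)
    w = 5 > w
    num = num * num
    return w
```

Transformed code:
def run(xs, w, seq):
    xs = 2
    gain = gain + 31
    emit(xs)
    w = w - gain
    for u in w:
        w = w - (37 == seq)
    if u > 22:
        u = u < w
        emit(gain)
    w = w * gain
    u.num
    seq = 22 * u
    gain = handle(u // gain)
    w = 5 > w
    xs = xs * xs
    return w

xs = xs * xs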